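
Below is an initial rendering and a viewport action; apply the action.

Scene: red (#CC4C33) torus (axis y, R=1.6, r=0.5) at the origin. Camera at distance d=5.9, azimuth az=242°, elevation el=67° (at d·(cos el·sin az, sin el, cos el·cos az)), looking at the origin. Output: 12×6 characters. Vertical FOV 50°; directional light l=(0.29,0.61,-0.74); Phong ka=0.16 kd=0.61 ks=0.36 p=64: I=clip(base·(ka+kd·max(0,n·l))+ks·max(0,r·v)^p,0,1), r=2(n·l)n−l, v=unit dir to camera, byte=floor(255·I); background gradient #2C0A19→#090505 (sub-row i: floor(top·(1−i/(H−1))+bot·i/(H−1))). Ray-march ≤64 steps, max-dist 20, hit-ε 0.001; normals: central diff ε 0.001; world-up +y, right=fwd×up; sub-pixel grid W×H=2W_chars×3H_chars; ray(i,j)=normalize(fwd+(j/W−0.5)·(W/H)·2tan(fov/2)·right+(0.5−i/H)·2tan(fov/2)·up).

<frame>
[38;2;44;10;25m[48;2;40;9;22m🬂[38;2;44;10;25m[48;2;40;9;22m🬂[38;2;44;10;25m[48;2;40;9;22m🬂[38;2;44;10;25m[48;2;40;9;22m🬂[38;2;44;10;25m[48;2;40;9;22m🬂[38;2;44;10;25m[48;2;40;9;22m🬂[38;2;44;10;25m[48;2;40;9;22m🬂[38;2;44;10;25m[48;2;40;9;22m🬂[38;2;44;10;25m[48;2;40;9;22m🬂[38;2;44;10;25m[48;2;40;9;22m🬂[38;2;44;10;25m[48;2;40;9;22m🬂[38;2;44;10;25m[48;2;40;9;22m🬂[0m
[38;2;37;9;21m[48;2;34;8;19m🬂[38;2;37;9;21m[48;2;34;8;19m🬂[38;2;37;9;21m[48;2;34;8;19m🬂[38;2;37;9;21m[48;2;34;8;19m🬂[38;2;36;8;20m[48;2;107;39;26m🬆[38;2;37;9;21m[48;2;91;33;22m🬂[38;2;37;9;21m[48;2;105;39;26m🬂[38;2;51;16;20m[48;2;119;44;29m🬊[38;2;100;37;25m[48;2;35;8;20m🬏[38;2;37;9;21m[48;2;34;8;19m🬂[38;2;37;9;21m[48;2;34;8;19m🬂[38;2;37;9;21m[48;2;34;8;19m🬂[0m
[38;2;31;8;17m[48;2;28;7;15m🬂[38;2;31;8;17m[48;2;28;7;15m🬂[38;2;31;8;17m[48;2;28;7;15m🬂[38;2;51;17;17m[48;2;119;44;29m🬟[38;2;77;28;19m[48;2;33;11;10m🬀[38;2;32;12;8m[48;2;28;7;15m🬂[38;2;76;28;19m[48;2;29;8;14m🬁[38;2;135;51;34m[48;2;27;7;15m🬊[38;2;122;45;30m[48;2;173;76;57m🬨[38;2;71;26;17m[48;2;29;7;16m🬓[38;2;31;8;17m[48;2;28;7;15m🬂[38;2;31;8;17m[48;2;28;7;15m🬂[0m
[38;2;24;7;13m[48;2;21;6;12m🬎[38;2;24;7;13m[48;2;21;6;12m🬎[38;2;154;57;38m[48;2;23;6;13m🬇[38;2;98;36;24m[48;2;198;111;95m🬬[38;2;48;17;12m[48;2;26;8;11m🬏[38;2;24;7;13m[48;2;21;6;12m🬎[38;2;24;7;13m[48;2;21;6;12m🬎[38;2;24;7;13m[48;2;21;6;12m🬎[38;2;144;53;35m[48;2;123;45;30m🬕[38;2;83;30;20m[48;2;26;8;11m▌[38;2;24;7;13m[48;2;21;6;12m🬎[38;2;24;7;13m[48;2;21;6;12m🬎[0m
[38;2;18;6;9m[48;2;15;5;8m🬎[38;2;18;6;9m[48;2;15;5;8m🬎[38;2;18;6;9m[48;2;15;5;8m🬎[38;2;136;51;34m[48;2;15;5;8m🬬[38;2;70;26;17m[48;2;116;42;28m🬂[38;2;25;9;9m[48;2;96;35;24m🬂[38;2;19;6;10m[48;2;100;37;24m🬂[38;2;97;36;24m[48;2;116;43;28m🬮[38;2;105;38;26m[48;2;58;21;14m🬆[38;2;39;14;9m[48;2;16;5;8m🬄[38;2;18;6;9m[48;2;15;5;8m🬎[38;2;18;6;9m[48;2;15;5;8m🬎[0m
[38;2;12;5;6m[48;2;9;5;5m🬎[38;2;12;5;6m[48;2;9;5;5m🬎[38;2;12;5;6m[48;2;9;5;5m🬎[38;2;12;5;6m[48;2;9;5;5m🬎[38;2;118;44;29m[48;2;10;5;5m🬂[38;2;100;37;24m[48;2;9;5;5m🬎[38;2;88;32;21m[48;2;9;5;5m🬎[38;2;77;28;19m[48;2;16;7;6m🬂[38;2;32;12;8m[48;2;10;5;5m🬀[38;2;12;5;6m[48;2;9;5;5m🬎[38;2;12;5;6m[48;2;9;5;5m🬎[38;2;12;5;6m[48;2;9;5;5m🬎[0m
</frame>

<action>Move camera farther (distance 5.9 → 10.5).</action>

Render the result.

<frame>
[38;2;44;10;25m[48;2;40;9;22m🬂[38;2;44;10;25m[48;2;40;9;22m🬂[38;2;44;10;25m[48;2;40;9;22m🬂[38;2;44;10;25m[48;2;40;9;22m🬂[38;2;44;10;25m[48;2;40;9;22m🬂[38;2;44;10;25m[48;2;40;9;22m🬂[38;2;44;10;25m[48;2;40;9;22m🬂[38;2;44;10;25m[48;2;40;9;22m🬂[38;2;44;10;25m[48;2;40;9;22m🬂[38;2;44;10;25m[48;2;40;9;22m🬂[38;2;44;10;25m[48;2;40;9;22m🬂[38;2;44;10;25m[48;2;40;9;22m🬂[0m
[38;2;37;9;21m[48;2;34;8;19m🬂[38;2;37;9;21m[48;2;34;8;19m🬂[38;2;37;9;21m[48;2;34;8;19m🬂[38;2;37;9;21m[48;2;34;8;19m🬂[38;2;37;9;21m[48;2;34;8;19m🬂[38;2;37;9;21m[48;2;34;8;19m🬂[38;2;37;9;21m[48;2;34;8;19m🬂[38;2;37;9;21m[48;2;34;8;19m🬂[38;2;37;9;21m[48;2;34;8;19m🬂[38;2;37;9;21m[48;2;34;8;19m🬂[38;2;37;9;21m[48;2;34;8;19m🬂[38;2;37;9;21m[48;2;34;8;19m🬂[0m
[38;2;31;8;17m[48;2;28;7;15m🬂[38;2;31;8;17m[48;2;28;7;15m🬂[38;2;31;8;17m[48;2;28;7;15m🬂[38;2;31;8;17m[48;2;28;7;15m🬂[38;2;126;47;31m[48;2;29;7;16m🬦[38;2;98;36;24m[48;2;35;11;13m🬅[38;2;110;40;27m[48;2;41;13;15m🬊[38;2;31;9;14m[48;2;128;47;31m🬊[38;2;31;8;17m[48;2;28;7;15m🬂[38;2;31;8;17m[48;2;28;7;15m🬂[38;2;31;8;17m[48;2;28;7;15m🬂[38;2;31;8;17m[48;2;28;7;15m🬂[0m
[38;2;24;7;13m[48;2;21;6;12m🬎[38;2;24;7;13m[48;2;21;6;12m🬎[38;2;24;7;13m[48;2;21;6;12m🬎[38;2;24;7;13m[48;2;21;6;12m🬎[38;2;23;6;13m[48;2;122;45;30m▌[38;2;26;8;12m[48;2;94;34;23m🬎[38;2;24;7;13m[48;2;93;34;23m🬎[38;2;31;10;11m[48;2;112;41;27m🬟[38;2;24;7;13m[48;2;21;6;12m🬎[38;2;24;7;13m[48;2;21;6;12m🬎[38;2;24;7;13m[48;2;21;6;12m🬎[38;2;24;7;13m[48;2;21;6;12m🬎[0m
[38;2;18;6;9m[48;2;15;5;8m🬎[38;2;18;6;9m[48;2;15;5;8m🬎[38;2;18;6;9m[48;2;15;5;8m🬎[38;2;18;6;9m[48;2;15;5;8m🬎[38;2;18;6;9m[48;2;15;5;8m🬎[38;2;120;44;30m[48;2;16;5;8m🬂[38;2;99;37;24m[48;2;16;5;8m🬂[38;2;47;17;11m[48;2;16;5;8m🬀[38;2;18;6;9m[48;2;15;5;8m🬎[38;2;18;6;9m[48;2;15;5;8m🬎[38;2;18;6;9m[48;2;15;5;8m🬎[38;2;18;6;9m[48;2;15;5;8m🬎[0m
[38;2;12;5;6m[48;2;9;5;5m🬎[38;2;12;5;6m[48;2;9;5;5m🬎[38;2;12;5;6m[48;2;9;5;5m🬎[38;2;12;5;6m[48;2;9;5;5m🬎[38;2;12;5;6m[48;2;9;5;5m🬎[38;2;12;5;6m[48;2;9;5;5m🬎[38;2;12;5;6m[48;2;9;5;5m🬎[38;2;12;5;6m[48;2;9;5;5m🬎[38;2;12;5;6m[48;2;9;5;5m🬎[38;2;12;5;6m[48;2;9;5;5m🬎[38;2;12;5;6m[48;2;9;5;5m🬎[38;2;12;5;6m[48;2;9;5;5m🬎[0m
</frame>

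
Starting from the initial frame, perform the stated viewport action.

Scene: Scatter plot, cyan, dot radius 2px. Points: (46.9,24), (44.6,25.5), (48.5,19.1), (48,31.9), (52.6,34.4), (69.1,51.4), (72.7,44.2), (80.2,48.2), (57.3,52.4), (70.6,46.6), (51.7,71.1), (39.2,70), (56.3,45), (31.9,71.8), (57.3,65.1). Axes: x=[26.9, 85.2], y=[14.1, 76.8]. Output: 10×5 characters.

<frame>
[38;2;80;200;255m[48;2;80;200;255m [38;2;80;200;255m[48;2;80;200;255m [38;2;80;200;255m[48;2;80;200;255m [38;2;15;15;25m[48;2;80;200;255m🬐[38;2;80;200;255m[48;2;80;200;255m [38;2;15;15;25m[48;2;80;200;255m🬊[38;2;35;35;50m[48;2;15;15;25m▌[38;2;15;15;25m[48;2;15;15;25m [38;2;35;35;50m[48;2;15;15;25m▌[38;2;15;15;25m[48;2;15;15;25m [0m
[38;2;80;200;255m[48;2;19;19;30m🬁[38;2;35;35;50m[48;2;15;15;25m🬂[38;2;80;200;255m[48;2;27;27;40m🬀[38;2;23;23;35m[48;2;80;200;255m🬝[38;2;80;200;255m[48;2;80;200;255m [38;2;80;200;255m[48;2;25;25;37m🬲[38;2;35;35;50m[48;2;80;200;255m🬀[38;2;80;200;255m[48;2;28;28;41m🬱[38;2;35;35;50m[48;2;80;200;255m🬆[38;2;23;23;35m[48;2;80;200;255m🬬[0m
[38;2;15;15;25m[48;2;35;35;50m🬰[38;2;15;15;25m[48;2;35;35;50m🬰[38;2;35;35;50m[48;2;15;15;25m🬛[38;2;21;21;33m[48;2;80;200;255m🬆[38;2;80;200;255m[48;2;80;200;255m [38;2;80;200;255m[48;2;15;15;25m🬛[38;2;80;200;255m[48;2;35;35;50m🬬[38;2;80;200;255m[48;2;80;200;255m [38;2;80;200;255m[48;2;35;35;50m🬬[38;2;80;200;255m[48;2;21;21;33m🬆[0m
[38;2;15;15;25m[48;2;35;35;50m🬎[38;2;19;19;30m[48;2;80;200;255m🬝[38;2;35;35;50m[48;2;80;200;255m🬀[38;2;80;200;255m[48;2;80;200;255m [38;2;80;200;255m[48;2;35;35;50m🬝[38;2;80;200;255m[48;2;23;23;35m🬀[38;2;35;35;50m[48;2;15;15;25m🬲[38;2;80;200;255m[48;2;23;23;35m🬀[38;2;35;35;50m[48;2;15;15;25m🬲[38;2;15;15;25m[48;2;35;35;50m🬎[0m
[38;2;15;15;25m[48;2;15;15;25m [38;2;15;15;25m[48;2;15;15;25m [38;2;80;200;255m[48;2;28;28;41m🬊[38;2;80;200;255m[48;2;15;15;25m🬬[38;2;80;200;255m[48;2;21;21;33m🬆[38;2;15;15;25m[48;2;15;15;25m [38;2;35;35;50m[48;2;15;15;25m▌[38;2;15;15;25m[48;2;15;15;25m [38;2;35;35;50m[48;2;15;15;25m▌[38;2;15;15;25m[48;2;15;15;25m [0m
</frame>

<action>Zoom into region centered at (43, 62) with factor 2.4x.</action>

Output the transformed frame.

<frame>
[38;2;80;200;255m[48;2;80;200;255m [38;2;15;15;25m[48;2;80;200;255m🬸[38;2;28;28;41m[48;2;80;200;255m🬆[38;2;80;200;255m[48;2;15;15;25m🬺[38;2;23;23;35m[48;2;80;200;255m🬬[38;2;15;15;25m[48;2;15;15;25m [38;2;35;35;50m[48;2;15;15;25m▌[38;2;15;15;25m[48;2;80;200;255m🬆[38;2;80;200;255m[48;2;15;15;25m🬺[38;2;15;15;25m[48;2;80;200;255m🬬[0m
[38;2;80;200;255m[48;2;19;19;30m🬀[38;2;35;35;50m[48;2;15;15;25m🬂[38;2;80;200;255m[48;2;27;27;40m🬁[38;2;80;200;255m[48;2;15;15;25m🬆[38;2;35;35;50m[48;2;15;15;25m🬕[38;2;35;35;50m[48;2;15;15;25m🬂[38;2;35;35;50m[48;2;15;15;25m🬕[38;2;80;200;255m[48;2;19;19;30m🬁[38;2;80;200;255m[48;2;21;21;33m🬆[38;2;35;35;50m[48;2;15;15;25m🬂[0m
[38;2;15;15;25m[48;2;35;35;50m🬰[38;2;15;15;25m[48;2;35;35;50m🬰[38;2;35;35;50m[48;2;15;15;25m🬛[38;2;15;15;25m[48;2;35;35;50m🬰[38;2;35;35;50m[48;2;15;15;25m🬛[38;2;15;15;25m[48;2;35;35;50m🬰[38;2;35;35;50m[48;2;15;15;25m🬛[38;2;15;15;25m[48;2;35;35;50m🬰[38;2;35;35;50m[48;2;15;15;25m🬛[38;2;15;15;25m[48;2;35;35;50m🬰[0m
[38;2;15;15;25m[48;2;35;35;50m🬎[38;2;15;15;25m[48;2;35;35;50m🬎[38;2;35;35;50m[48;2;15;15;25m🬲[38;2;15;15;25m[48;2;35;35;50m🬎[38;2;35;35;50m[48;2;15;15;25m🬲[38;2;15;15;25m[48;2;35;35;50m🬎[38;2;35;35;50m[48;2;15;15;25m🬲[38;2;15;15;25m[48;2;35;35;50m🬎[38;2;35;35;50m[48;2;15;15;25m🬲[38;2;15;15;25m[48;2;35;35;50m🬎[0m
[38;2;15;15;25m[48;2;15;15;25m [38;2;15;15;25m[48;2;15;15;25m [38;2;35;35;50m[48;2;15;15;25m▌[38;2;15;15;25m[48;2;15;15;25m [38;2;35;35;50m[48;2;15;15;25m▌[38;2;15;15;25m[48;2;15;15;25m [38;2;35;35;50m[48;2;15;15;25m▌[38;2;15;15;25m[48;2;15;15;25m [38;2;35;35;50m[48;2;15;15;25m▌[38;2;15;15;25m[48;2;15;15;25m [0m
</frame>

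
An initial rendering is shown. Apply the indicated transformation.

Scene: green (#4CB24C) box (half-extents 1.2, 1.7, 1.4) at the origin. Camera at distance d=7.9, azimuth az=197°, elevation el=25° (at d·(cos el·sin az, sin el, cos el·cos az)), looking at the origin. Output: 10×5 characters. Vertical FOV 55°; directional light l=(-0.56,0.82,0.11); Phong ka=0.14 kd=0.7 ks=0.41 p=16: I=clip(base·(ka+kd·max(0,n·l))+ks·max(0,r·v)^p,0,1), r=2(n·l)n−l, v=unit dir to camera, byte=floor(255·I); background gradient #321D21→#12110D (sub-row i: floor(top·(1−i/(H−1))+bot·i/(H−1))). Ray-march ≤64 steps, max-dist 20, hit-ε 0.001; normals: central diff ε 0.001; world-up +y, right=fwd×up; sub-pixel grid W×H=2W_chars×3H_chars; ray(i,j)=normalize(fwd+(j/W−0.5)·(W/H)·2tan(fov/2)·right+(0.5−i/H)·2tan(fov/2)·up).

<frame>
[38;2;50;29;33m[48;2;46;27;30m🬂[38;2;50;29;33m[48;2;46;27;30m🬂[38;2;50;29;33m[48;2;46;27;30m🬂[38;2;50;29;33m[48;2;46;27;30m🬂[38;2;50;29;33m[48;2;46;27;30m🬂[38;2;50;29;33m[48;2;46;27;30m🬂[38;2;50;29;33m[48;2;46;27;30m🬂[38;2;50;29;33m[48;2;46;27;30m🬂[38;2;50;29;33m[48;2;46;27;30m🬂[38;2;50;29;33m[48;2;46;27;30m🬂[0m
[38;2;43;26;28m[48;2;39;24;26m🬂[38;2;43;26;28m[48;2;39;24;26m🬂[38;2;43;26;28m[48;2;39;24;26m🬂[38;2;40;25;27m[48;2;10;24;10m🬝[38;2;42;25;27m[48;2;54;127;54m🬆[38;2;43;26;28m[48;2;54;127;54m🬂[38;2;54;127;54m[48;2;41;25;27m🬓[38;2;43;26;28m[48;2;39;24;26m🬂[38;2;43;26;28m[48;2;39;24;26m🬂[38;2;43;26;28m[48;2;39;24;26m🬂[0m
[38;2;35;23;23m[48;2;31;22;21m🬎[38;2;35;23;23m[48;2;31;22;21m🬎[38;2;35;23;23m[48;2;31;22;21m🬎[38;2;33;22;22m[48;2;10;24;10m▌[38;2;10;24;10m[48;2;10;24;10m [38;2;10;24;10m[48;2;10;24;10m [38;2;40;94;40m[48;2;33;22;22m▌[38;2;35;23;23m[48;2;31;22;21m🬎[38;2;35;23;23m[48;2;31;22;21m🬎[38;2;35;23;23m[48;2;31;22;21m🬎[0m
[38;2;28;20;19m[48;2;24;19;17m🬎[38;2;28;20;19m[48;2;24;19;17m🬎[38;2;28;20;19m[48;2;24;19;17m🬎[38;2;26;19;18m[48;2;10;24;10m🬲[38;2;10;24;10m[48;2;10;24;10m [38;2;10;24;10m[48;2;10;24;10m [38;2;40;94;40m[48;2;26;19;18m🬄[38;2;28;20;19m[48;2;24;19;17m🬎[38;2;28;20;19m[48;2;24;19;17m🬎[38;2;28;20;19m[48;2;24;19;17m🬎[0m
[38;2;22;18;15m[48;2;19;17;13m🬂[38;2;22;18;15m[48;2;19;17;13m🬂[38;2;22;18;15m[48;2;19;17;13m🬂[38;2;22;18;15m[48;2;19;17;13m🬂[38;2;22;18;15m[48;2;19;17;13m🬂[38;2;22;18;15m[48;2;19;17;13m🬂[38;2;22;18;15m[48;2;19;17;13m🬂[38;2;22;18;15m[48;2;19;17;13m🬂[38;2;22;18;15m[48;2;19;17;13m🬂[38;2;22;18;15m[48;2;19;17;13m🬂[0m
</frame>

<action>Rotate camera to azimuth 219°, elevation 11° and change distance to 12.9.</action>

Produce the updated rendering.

<frame>
[38;2;50;29;33m[48;2;46;27;30m🬂[38;2;50;29;33m[48;2;46;27;30m🬂[38;2;50;29;33m[48;2;46;27;30m🬂[38;2;50;29;33m[48;2;46;27;30m🬂[38;2;50;29;33m[48;2;46;27;30m🬂[38;2;50;29;33m[48;2;46;27;30m🬂[38;2;50;29;33m[48;2;46;27;30m🬂[38;2;50;29;33m[48;2;46;27;30m🬂[38;2;50;29;33m[48;2;46;27;30m🬂[38;2;50;29;33m[48;2;46;27;30m🬂[0m
[38;2;43;26;28m[48;2;39;24;26m🬂[38;2;43;26;28m[48;2;39;24;26m🬂[38;2;43;26;28m[48;2;39;24;26m🬂[38;2;43;26;28m[48;2;39;24;26m🬂[38;2;43;26;28m[48;2;39;24;26m🬂[38;2;43;26;28m[48;2;39;24;26m🬂[38;2;43;26;28m[48;2;39;24;26m🬂[38;2;43;26;28m[48;2;39;24;26m🬂[38;2;43;26;28m[48;2;39;24;26m🬂[38;2;43;26;28m[48;2;39;24;26m🬂[0m
[38;2;35;23;23m[48;2;31;22;21m🬎[38;2;35;23;23m[48;2;31;22;21m🬎[38;2;35;23;23m[48;2;31;22;21m🬎[38;2;35;23;23m[48;2;31;22;21m🬎[38;2;10;24;10m[48;2;10;24;10m [38;2;10;24;10m[48;2;40;94;40m▌[38;2;40;94;40m[48;2;33;22;22m🬀[38;2;35;23;23m[48;2;31;22;21m🬎[38;2;35;23;23m[48;2;31;22;21m🬎[38;2;35;23;23m[48;2;31;22;21m🬎[0m
[38;2;28;20;19m[48;2;24;19;17m🬎[38;2;28;20;19m[48;2;24;19;17m🬎[38;2;28;20;19m[48;2;24;19;17m🬎[38;2;28;20;19m[48;2;24;19;17m🬎[38;2;10;24;10m[48;2;25;19;17m🬂[38;2;19;21;14m[48;2;40;94;40m🬺[38;2;28;20;19m[48;2;24;19;17m🬎[38;2;28;20;19m[48;2;24;19;17m🬎[38;2;28;20;19m[48;2;24;19;17m🬎[38;2;28;20;19m[48;2;24;19;17m🬎[0m
[38;2;22;18;15m[48;2;19;17;13m🬂[38;2;22;18;15m[48;2;19;17;13m🬂[38;2;22;18;15m[48;2;19;17;13m🬂[38;2;22;18;15m[48;2;19;17;13m🬂[38;2;22;18;15m[48;2;19;17;13m🬂[38;2;22;18;15m[48;2;19;17;13m🬂[38;2;22;18;15m[48;2;19;17;13m🬂[38;2;22;18;15m[48;2;19;17;13m🬂[38;2;22;18;15m[48;2;19;17;13m🬂[38;2;22;18;15m[48;2;19;17;13m🬂[0m
</frame>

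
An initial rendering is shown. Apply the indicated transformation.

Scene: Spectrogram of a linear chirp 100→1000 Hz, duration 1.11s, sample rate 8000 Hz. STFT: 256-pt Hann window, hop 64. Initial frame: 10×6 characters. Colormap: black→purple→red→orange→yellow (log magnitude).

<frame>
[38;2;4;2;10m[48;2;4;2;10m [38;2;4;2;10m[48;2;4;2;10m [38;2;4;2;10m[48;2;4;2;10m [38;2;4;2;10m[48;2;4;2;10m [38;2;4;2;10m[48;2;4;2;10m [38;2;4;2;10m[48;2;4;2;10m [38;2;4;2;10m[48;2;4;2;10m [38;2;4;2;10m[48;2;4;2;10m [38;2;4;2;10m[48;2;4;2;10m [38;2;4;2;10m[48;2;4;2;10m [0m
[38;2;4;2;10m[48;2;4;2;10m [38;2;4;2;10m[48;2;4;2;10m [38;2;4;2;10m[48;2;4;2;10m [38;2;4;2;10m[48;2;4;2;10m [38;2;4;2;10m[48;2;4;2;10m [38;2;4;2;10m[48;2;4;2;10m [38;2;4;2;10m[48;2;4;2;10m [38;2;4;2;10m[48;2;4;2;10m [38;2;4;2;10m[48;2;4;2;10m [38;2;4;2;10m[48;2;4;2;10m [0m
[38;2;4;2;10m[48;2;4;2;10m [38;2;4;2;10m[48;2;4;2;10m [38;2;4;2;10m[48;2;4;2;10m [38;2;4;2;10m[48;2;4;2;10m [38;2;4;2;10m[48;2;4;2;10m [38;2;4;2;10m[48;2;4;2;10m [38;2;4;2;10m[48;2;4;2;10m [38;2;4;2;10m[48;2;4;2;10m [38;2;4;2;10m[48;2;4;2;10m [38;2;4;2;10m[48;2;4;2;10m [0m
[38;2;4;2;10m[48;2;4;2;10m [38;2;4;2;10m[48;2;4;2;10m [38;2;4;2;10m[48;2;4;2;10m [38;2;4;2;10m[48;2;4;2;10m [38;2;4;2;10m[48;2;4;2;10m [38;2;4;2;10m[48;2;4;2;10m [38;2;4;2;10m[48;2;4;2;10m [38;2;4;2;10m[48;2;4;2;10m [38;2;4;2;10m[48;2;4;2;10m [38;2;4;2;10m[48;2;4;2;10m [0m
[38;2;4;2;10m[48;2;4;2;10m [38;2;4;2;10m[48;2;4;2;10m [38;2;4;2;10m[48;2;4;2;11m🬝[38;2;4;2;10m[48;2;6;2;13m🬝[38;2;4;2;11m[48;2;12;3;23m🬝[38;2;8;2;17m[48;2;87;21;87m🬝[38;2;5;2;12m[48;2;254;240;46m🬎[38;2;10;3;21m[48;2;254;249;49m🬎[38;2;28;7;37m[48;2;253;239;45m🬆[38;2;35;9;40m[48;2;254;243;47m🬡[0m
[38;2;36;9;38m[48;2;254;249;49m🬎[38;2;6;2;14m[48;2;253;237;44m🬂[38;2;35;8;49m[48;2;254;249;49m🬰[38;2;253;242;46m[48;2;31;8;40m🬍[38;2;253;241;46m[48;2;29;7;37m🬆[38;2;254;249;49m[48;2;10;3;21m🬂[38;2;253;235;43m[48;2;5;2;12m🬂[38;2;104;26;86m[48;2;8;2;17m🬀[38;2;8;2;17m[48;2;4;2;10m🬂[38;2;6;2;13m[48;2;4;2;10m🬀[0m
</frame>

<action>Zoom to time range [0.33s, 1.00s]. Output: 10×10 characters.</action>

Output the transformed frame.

<frame>
[38;2;4;2;10m[48;2;4;2;10m [38;2;4;2;10m[48;2;4;2;10m [38;2;4;2;10m[48;2;4;2;10m [38;2;4;2;10m[48;2;4;2;10m [38;2;4;2;10m[48;2;4;2;10m [38;2;4;2;10m[48;2;4;2;10m [38;2;4;2;10m[48;2;4;2;10m [38;2;4;2;10m[48;2;4;2;10m [38;2;4;2;10m[48;2;4;2;10m [38;2;4;2;10m[48;2;4;2;10m [0m
[38;2;4;2;10m[48;2;4;2;10m [38;2;4;2;10m[48;2;4;2;10m [38;2;4;2;10m[48;2;4;2;10m [38;2;4;2;10m[48;2;4;2;10m [38;2;4;2;10m[48;2;4;2;10m [38;2;4;2;10m[48;2;4;2;10m [38;2;4;2;10m[48;2;4;2;10m [38;2;4;2;10m[48;2;4;2;10m [38;2;4;2;10m[48;2;4;2;10m [38;2;4;2;10m[48;2;4;2;10m [0m
[38;2;4;2;10m[48;2;4;2;10m [38;2;4;2;10m[48;2;4;2;10m [38;2;4;2;10m[48;2;4;2;10m [38;2;4;2;10m[48;2;4;2;10m [38;2;4;2;10m[48;2;4;2;10m [38;2;4;2;10m[48;2;4;2;10m [38;2;4;2;10m[48;2;4;2;10m [38;2;4;2;10m[48;2;4;2;10m [38;2;4;2;10m[48;2;4;2;10m [38;2;4;2;10m[48;2;4;2;10m [0m
[38;2;4;2;10m[48;2;4;2;10m [38;2;4;2;10m[48;2;4;2;10m [38;2;4;2;10m[48;2;4;2;10m [38;2;4;2;10m[48;2;4;2;10m [38;2;4;2;10m[48;2;4;2;10m [38;2;4;2;10m[48;2;4;2;10m [38;2;4;2;10m[48;2;4;2;10m [38;2;4;2;10m[48;2;4;2;10m [38;2;4;2;10m[48;2;4;2;10m [38;2;4;2;10m[48;2;4;2;10m [0m
[38;2;4;2;10m[48;2;4;2;10m [38;2;4;2;10m[48;2;4;2;10m [38;2;4;2;10m[48;2;4;2;10m [38;2;4;2;10m[48;2;4;2;10m [38;2;4;2;10m[48;2;4;2;10m [38;2;4;2;10m[48;2;4;2;10m [38;2;4;2;10m[48;2;4;2;10m [38;2;4;2;10m[48;2;4;2;10m [38;2;4;2;10m[48;2;4;2;10m [38;2;4;2;10m[48;2;4;2;10m [0m
[38;2;4;2;10m[48;2;4;2;10m [38;2;4;2;10m[48;2;4;2;10m [38;2;4;2;10m[48;2;4;2;10m [38;2;4;2;10m[48;2;4;2;10m [38;2;4;2;10m[48;2;4;2;10m [38;2;4;2;10m[48;2;4;2;10m [38;2;4;2;10m[48;2;4;2;10m [38;2;4;2;10m[48;2;4;2;10m [38;2;4;2;10m[48;2;4;2;10m [38;2;4;2;10m[48;2;4;2;10m [0m
[38;2;4;2;10m[48;2;4;2;10m [38;2;4;2;10m[48;2;4;2;10m [38;2;4;2;10m[48;2;4;2;10m [38;2;4;2;10m[48;2;4;2;10m [38;2;4;2;10m[48;2;4;2;10m [38;2;4;2;10m[48;2;4;2;10m [38;2;4;2;10m[48;2;4;2;10m [38;2;4;2;10m[48;2;4;2;10m [38;2;4;2;10m[48;2;4;2;10m [38;2;4;2;10m[48;2;4;2;11m🬎[0m
[38;2;4;2;10m[48;2;4;2;10m [38;2;4;2;10m[48;2;4;2;11m🬝[38;2;4;2;10m[48;2;5;2;11m🬝[38;2;4;2;10m[48;2;5;2;12m🬎[38;2;4;2;10m[48;2;6;2;14m🬎[38;2;4;2;10m[48;2;11;3;23m🬎[38;2;5;2;12m[48;2;35;8;62m🬎[38;2;35;9;27m[48;2;252;193;26m🬝[38;2;11;3;23m[48;2;254;249;49m🬎[38;2;23;5;39m[48;2;237;186;56m🬆[0m
[38;2;8;2;17m[48;2;254;245;47m🬎[38;2;13;3;25m[48;2;254;249;49m🬎[38;2;30;7;40m[48;2;251;215;36m🬆[38;2;18;4;34m[48;2;253;237;44m🬂[38;2;100;28;76m[48;2;254;249;49m🬰[38;2;253;228;41m[48;2;19;5;35m🬎[38;2;253;231;42m[48;2;59;15;39m🬆[38;2;254;249;49m[48;2;21;5;38m🬂[38;2;252;211;33m[48;2;8;2;17m🬂[38;2;105;26;86m[48;2;11;3;23m🬀[0m
[38;2;253;229;41m[48;2;8;2;17m🬂[38;2;206;64;71m[48;2;16;4;28m🬀[38;2;24;6;44m[48;2;6;2;14m🬀[38;2;8;2;17m[48;2;4;2;10m🬂[38;2;6;2;14m[48;2;4;2;10m🬂[38;2;5;2;11m[48;2;4;2;10m🬂[38;2;4;2;11m[48;2;4;2;10m🬀[38;2;4;2;11m[48;2;4;2;10m🬀[38;2;4;2;10m[48;2;4;2;10m [38;2;4;2;10m[48;2;4;2;10m [0m
</frame>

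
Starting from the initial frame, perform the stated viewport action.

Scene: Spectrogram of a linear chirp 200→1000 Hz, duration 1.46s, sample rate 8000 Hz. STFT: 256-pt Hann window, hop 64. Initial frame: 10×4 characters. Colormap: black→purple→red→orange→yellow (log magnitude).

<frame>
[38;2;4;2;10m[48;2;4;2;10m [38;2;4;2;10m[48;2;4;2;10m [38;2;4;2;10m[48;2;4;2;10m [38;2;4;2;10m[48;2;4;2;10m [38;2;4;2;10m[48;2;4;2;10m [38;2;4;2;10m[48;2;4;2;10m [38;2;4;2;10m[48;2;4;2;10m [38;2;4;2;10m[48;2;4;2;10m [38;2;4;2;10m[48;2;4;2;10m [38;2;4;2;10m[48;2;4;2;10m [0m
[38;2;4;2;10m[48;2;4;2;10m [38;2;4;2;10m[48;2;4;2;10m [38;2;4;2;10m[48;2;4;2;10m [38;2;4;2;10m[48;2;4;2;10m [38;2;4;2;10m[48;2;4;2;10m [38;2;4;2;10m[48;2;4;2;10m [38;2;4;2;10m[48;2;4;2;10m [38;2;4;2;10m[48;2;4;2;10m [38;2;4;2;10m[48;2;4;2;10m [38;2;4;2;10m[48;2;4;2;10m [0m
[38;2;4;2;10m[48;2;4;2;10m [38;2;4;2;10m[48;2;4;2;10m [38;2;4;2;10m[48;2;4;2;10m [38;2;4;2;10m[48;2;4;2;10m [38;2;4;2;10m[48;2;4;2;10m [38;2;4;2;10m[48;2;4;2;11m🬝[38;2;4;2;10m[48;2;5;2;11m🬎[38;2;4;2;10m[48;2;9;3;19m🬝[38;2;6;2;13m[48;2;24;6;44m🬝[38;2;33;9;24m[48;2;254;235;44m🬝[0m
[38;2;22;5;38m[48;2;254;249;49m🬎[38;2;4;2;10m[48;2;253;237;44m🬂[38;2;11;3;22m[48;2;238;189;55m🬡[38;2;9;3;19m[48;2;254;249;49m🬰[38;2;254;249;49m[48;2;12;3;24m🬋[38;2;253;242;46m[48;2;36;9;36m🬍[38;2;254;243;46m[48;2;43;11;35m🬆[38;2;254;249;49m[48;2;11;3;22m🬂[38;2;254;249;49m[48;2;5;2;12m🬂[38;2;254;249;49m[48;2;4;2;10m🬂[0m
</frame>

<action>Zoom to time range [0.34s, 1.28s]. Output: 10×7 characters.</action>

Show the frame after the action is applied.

<frame>
[38;2;4;2;10m[48;2;4;2;10m [38;2;4;2;10m[48;2;4;2;10m [38;2;4;2;10m[48;2;4;2;10m [38;2;4;2;10m[48;2;4;2;10m [38;2;4;2;10m[48;2;4;2;10m [38;2;4;2;10m[48;2;4;2;10m [38;2;4;2;10m[48;2;4;2;10m [38;2;4;2;10m[48;2;4;2;10m [38;2;4;2;10m[48;2;4;2;10m [38;2;4;2;10m[48;2;4;2;10m [0m
[38;2;4;2;10m[48;2;4;2;10m [38;2;4;2;10m[48;2;4;2;10m [38;2;4;2;10m[48;2;4;2;10m [38;2;4;2;10m[48;2;4;2;10m [38;2;4;2;10m[48;2;4;2;10m [38;2;4;2;10m[48;2;4;2;10m [38;2;4;2;10m[48;2;4;2;10m [38;2;4;2;10m[48;2;4;2;10m [38;2;4;2;10m[48;2;4;2;10m [38;2;4;2;10m[48;2;4;2;10m [0m
[38;2;4;2;10m[48;2;4;2;10m [38;2;4;2;10m[48;2;4;2;10m [38;2;4;2;10m[48;2;4;2;10m [38;2;4;2;10m[48;2;4;2;10m [38;2;4;2;10m[48;2;4;2;10m [38;2;4;2;10m[48;2;4;2;10m [38;2;4;2;10m[48;2;4;2;10m [38;2;4;2;10m[48;2;4;2;10m [38;2;4;2;10m[48;2;4;2;10m [38;2;4;2;10m[48;2;4;2;10m [0m
[38;2;4;2;10m[48;2;4;2;10m [38;2;4;2;10m[48;2;4;2;10m [38;2;4;2;10m[48;2;4;2;10m [38;2;4;2;10m[48;2;4;2;10m [38;2;4;2;10m[48;2;4;2;10m [38;2;4;2;10m[48;2;4;2;10m [38;2;4;2;10m[48;2;4;2;10m [38;2;4;2;10m[48;2;4;2;10m [38;2;4;2;10m[48;2;4;2;10m [38;2;4;2;10m[48;2;4;2;10m [0m
[38;2;4;2;10m[48;2;4;2;10m [38;2;4;2;10m[48;2;4;2;10m [38;2;4;2;10m[48;2;4;2;10m [38;2;4;2;10m[48;2;4;2;10m [38;2;4;2;10m[48;2;4;2;10m [38;2;4;2;10m[48;2;4;2;10m [38;2;4;2;10m[48;2;4;2;10m [38;2;4;2;10m[48;2;4;2;10m [38;2;4;2;10m[48;2;4;2;11m🬎[38;2;4;2;10m[48;2;5;2;11m🬎[0m
[38;2;4;2;10m[48;2;8;2;17m🬎[38;2;6;2;13m[48;2;24;6;44m🬝[38;2;4;2;11m[48;2;69;16;83m🬎[38;2;5;2;12m[48;2;252;215;35m🬎[38;2;7;2;16m[48;2;254;249;49m🬎[38;2;11;3;23m[48;2;254;249;49m🬎[38;2;22;5;38m[48;2;246;203;45m🬆[38;2;6;2;14m[48;2;254;239;45m🬂[38;2;26;6;44m[48;2;251;214;37m🬡[38;2;254;249;49m[48;2;28;6;50m🬋[0m
[38;2;249;213;40m[48;2;6;2;13m🬎[38;2;254;248;49m[48;2;22;5;39m🬂[38;2;254;249;49m[48;2;9;2;20m🬂[38;2;254;249;49m[48;2;6;2;13m🬂[38;2;224;122;53m[48;2;4;2;11m🬂[38;2;49;11;86m[48;2;8;2;17m🬀[38;2;11;3;22m[48;2;4;2;10m🬂[38;2;7;2;15m[48;2;4;2;10m🬂[38;2;5;2;12m[48;2;4;2;10m🬂[38;2;4;2;11m[48;2;4;2;10m🬂[0m
</frame>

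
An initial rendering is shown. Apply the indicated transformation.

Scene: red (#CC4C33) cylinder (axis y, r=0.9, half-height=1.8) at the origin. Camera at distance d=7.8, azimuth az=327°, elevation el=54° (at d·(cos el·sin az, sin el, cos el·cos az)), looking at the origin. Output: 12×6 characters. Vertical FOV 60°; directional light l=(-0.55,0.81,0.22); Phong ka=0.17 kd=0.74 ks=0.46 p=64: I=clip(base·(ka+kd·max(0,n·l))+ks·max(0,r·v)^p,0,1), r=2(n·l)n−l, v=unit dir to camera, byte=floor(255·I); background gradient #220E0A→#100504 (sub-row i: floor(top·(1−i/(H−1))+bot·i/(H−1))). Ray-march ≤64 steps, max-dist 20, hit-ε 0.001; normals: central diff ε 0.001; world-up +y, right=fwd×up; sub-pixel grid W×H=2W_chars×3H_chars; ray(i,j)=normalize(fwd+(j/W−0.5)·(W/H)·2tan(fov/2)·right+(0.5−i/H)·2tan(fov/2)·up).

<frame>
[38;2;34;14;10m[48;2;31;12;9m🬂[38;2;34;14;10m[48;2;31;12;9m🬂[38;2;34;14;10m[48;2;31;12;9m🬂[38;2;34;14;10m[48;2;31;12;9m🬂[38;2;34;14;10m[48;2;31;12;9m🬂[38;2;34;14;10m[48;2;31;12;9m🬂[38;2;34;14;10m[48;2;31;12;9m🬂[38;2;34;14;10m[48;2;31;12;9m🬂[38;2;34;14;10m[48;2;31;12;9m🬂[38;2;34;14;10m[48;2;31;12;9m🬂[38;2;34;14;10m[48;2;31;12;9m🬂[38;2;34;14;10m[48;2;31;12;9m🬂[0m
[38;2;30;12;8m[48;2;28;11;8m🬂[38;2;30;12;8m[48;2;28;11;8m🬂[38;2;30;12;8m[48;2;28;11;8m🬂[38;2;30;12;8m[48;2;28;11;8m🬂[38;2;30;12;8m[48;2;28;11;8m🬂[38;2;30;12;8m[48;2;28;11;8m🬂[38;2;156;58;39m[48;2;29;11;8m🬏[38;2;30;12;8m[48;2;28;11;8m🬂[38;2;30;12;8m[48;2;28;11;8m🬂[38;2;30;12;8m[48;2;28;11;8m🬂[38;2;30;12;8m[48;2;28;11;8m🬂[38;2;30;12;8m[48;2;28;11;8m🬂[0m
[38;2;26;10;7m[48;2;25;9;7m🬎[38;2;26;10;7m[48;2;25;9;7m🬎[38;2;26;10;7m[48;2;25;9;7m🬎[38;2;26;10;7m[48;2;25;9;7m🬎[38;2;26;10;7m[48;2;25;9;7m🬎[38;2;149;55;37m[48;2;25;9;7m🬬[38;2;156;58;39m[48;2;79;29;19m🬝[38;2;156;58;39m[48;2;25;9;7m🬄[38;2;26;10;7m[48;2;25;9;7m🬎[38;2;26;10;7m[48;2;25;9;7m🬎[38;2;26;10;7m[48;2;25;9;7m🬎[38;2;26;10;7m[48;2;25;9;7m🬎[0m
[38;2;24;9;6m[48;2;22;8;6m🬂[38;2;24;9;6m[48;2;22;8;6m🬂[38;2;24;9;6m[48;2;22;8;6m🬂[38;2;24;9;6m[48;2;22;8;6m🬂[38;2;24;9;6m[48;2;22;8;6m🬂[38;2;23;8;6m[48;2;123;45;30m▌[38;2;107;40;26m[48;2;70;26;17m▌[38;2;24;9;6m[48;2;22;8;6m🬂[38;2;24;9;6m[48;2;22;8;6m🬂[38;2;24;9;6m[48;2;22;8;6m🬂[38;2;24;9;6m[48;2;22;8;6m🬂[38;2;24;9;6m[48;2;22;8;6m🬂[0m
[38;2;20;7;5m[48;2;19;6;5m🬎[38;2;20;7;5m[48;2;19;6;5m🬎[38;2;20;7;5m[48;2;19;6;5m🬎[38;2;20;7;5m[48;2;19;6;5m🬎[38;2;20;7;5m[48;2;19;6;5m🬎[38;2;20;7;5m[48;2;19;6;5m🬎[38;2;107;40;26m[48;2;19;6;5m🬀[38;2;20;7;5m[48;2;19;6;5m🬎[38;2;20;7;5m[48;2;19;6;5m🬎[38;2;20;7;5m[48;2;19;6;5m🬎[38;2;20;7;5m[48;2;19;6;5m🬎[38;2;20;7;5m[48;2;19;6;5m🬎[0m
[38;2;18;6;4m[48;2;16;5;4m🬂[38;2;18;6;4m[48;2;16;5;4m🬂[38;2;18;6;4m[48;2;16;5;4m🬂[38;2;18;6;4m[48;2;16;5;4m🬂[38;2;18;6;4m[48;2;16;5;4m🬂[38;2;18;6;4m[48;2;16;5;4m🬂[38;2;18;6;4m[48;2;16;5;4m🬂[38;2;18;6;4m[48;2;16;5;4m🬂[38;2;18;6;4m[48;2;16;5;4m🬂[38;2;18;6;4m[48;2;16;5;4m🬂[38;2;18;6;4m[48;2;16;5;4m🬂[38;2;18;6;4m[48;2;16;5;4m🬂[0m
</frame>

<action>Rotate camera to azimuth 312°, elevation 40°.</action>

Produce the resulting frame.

<frame>
[38;2;34;14;10m[48;2;31;12;9m🬂[38;2;34;14;10m[48;2;31;12;9m🬂[38;2;34;14;10m[48;2;31;12;9m🬂[38;2;34;14;10m[48;2;31;12;9m🬂[38;2;34;14;10m[48;2;31;12;9m🬂[38;2;34;14;10m[48;2;31;12;9m🬂[38;2;34;14;10m[48;2;31;12;9m🬂[38;2;34;14;10m[48;2;31;12;9m🬂[38;2;34;14;10m[48;2;31;12;9m🬂[38;2;34;14;10m[48;2;31;12;9m🬂[38;2;34;14;10m[48;2;31;12;9m🬂[38;2;34;14;10m[48;2;31;12;9m🬂[0m
[38;2;30;12;8m[48;2;28;11;8m🬂[38;2;30;12;8m[48;2;28;11;8m🬂[38;2;30;12;8m[48;2;28;11;8m🬂[38;2;30;12;8m[48;2;28;11;8m🬂[38;2;30;12;8m[48;2;28;11;8m🬂[38;2;29;11;8m[48;2;156;58;39m🬝[38;2;29;11;8m[48;2;156;58;39m🬎[38;2;30;12;8m[48;2;28;11;8m🬂[38;2;30;12;8m[48;2;28;11;8m🬂[38;2;30;12;8m[48;2;28;11;8m🬂[38;2;30;12;8m[48;2;28;11;8m🬂[38;2;30;12;8m[48;2;28;11;8m🬂[0m
[38;2;26;10;7m[48;2;25;9;7m🬎[38;2;26;10;7m[48;2;25;9;7m🬎[38;2;26;10;7m[48;2;25;9;7m🬎[38;2;26;10;7m[48;2;25;9;7m🬎[38;2;26;10;7m[48;2;25;9;7m🬎[38;2;139;51;34m[48;2;56;20;14m🬨[38;2;156;58;39m[48;2;106;39;26m🬂[38;2;156;58;39m[48;2;27;10;7m🬀[38;2;26;10;7m[48;2;25;9;7m🬎[38;2;26;10;7m[48;2;25;9;7m🬎[38;2;26;10;7m[48;2;25;9;7m🬎[38;2;26;10;7m[48;2;25;9;7m🬎[0m
[38;2;24;9;6m[48;2;22;8;6m🬂[38;2;24;9;6m[48;2;22;8;6m🬂[38;2;24;9;6m[48;2;22;8;6m🬂[38;2;24;9;6m[48;2;22;8;6m🬂[38;2;24;9;6m[48;2;22;8;6m🬂[38;2;122;45;30m[48;2;23;8;6m▐[38;2;118;44;29m[48;2;90;33;22m▌[38;2;24;9;6m[48;2;22;8;6m🬂[38;2;24;9;6m[48;2;22;8;6m🬂[38;2;24;9;6m[48;2;22;8;6m🬂[38;2;24;9;6m[48;2;22;8;6m🬂[38;2;24;9;6m[48;2;22;8;6m🬂[0m
[38;2;20;7;5m[48;2;19;6;5m🬎[38;2;20;7;5m[48;2;19;6;5m🬎[38;2;20;7;5m[48;2;19;6;5m🬎[38;2;20;7;5m[48;2;19;6;5m🬎[38;2;20;7;5m[48;2;19;6;5m🬎[38;2;120;45;30m[48;2;19;6;5m🬁[38;2;101;37;25m[48;2;19;6;5m🬂[38;2;20;7;5m[48;2;19;6;5m🬎[38;2;20;7;5m[48;2;19;6;5m🬎[38;2;20;7;5m[48;2;19;6;5m🬎[38;2;20;7;5m[48;2;19;6;5m🬎[38;2;20;7;5m[48;2;19;6;5m🬎[0m
[38;2;18;6;4m[48;2;16;5;4m🬂[38;2;18;6;4m[48;2;16;5;4m🬂[38;2;18;6;4m[48;2;16;5;4m🬂[38;2;18;6;4m[48;2;16;5;4m🬂[38;2;18;6;4m[48;2;16;5;4m🬂[38;2;18;6;4m[48;2;16;5;4m🬂[38;2;18;6;4m[48;2;16;5;4m🬂[38;2;18;6;4m[48;2;16;5;4m🬂[38;2;18;6;4m[48;2;16;5;4m🬂[38;2;18;6;4m[48;2;16;5;4m🬂[38;2;18;6;4m[48;2;16;5;4m🬂[38;2;18;6;4m[48;2;16;5;4m🬂[0m
</frame>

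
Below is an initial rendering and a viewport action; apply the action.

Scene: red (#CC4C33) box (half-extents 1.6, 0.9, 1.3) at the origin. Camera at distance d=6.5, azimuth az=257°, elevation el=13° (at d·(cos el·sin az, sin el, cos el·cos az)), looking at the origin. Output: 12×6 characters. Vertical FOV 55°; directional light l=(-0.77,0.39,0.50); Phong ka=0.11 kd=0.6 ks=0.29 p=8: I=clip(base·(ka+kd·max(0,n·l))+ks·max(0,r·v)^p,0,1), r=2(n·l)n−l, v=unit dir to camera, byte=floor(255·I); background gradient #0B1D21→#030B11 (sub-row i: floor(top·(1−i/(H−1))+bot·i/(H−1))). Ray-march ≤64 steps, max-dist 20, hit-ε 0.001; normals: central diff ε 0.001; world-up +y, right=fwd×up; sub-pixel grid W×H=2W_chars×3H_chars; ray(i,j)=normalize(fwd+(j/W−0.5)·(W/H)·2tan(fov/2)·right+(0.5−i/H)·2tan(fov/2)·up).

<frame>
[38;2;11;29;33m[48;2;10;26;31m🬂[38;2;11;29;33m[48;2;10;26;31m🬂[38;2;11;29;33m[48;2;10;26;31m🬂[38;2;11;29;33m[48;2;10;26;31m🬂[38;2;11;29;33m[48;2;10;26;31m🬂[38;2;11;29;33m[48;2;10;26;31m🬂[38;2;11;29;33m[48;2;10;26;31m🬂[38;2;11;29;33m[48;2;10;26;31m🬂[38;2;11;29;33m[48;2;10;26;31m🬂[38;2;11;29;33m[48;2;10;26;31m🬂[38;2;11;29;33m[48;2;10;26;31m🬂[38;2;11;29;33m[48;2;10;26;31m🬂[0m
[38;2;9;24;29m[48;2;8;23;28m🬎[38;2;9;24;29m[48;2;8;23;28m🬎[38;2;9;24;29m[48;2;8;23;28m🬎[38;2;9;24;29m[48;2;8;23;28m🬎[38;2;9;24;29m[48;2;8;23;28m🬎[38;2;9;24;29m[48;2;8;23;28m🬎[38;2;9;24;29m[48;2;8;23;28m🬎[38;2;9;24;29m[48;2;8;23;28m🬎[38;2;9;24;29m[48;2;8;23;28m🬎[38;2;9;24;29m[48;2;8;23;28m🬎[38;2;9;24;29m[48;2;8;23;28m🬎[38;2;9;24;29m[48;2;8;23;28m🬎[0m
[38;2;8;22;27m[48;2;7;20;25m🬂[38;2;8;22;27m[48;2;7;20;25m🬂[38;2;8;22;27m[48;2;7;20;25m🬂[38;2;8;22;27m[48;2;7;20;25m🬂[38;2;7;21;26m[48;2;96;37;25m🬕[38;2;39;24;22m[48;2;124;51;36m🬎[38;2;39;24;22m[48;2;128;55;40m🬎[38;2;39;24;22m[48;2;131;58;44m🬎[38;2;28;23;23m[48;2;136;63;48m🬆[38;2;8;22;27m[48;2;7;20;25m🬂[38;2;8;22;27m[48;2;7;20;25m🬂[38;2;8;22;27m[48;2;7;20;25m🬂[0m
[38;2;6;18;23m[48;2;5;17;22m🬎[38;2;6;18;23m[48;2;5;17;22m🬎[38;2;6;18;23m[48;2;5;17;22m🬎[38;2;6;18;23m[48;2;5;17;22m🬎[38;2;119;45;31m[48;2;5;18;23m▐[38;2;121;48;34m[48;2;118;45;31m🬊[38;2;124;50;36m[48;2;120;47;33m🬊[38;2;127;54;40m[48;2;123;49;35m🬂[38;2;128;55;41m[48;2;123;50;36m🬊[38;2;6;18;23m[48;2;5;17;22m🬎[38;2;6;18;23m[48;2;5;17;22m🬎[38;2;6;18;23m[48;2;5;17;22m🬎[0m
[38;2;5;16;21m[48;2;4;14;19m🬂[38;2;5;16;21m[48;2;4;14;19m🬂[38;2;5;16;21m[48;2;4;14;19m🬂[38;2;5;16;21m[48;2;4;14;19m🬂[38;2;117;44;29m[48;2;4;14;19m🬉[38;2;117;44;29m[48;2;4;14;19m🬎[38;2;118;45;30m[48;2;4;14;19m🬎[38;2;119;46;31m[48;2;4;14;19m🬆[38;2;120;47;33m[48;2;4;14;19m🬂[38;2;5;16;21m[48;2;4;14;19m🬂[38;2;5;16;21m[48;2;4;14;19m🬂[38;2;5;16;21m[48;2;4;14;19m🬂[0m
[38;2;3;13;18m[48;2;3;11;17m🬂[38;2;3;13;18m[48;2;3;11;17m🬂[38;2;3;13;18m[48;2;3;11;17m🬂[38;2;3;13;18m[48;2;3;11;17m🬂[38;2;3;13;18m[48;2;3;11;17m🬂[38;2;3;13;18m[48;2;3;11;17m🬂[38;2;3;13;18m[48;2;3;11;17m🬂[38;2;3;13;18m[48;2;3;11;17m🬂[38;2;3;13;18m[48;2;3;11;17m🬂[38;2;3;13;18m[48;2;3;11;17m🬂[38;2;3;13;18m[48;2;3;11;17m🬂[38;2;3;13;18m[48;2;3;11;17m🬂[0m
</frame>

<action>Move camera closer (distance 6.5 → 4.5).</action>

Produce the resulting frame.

<frame>
[38;2;11;29;33m[48;2;10;26;31m🬂[38;2;11;29;33m[48;2;10;26;31m🬂[38;2;11;29;33m[48;2;10;26;31m🬂[38;2;11;29;33m[48;2;10;26;31m🬂[38;2;11;29;33m[48;2;10;26;31m🬂[38;2;11;29;33m[48;2;10;26;31m🬂[38;2;11;29;33m[48;2;10;26;31m🬂[38;2;11;29;33m[48;2;10;26;31m🬂[38;2;11;29;33m[48;2;10;26;31m🬂[38;2;11;29;33m[48;2;10;26;31m🬂[38;2;11;29;33m[48;2;10;26;31m🬂[38;2;11;29;33m[48;2;10;26;31m🬂[0m
[38;2;9;24;29m[48;2;8;23;28m🬎[38;2;9;24;29m[48;2;8;23;28m🬎[38;2;9;24;29m[48;2;8;23;28m🬎[38;2;9;24;29m[48;2;8;23;28m🬎[38;2;9;24;29m[48;2;8;23;28m🬎[38;2;9;24;29m[48;2;8;23;28m🬎[38;2;9;24;29m[48;2;8;23;28m🬎[38;2;9;24;29m[48;2;8;23;28m🬎[38;2;9;24;29m[48;2;8;23;28m🬎[38;2;9;24;29m[48;2;8;23;28m🬎[38;2;9;24;29m[48;2;8;23;28m🬎[38;2;9;24;29m[48;2;8;23;28m🬎[0m
[38;2;8;22;27m[48;2;7;20;25m🬂[38;2;8;22;27m[48;2;7;20;25m🬂[38;2;8;22;27m[48;2;7;20;25m🬂[38;2;120;47;33m[48;2;118;45;31m🬊[38;2;124;51;36m[48;2;121;47;33m🬊[38;2;129;56;41m[48;2;124;51;37m🬊[38;2;135;61;47m[48;2;128;55;41m🬊[38;2;140;67;52m[48;2;132;59;45m🬊[38;2;143;70;56m[48;2;136;62;48m🬊[38;2;147;74;59m[48;2;138;65;50m🬂[38;2;141;68;54m[48;2;7;20;25m🬝[38;2;8;22;27m[48;2;7;20;25m🬂[0m
[38;2;6;18;23m[48;2;5;17;22m🬎[38;2;6;18;23m[48;2;5;17;22m🬎[38;2;6;18;23m[48;2;5;17;22m🬎[38;2;117;44;30m[48;2;5;17;22m🬨[38;2;119;46;31m[48;2;117;44;30m🬊[38;2;121;48;34m[48;2;118;45;31m🬊[38;2;124;50;36m[48;2;120;47;33m🬊[38;2;127;54;40m[48;2;123;49;35m🬂[38;2;128;55;41m[48;2;123;50;36m🬊[38;2;129;56;41m[48;2;124;51;37m🬊[38;2;127;53;39m[48;2;5;18;23m▌[38;2;6;18;23m[48;2;5;17;22m🬎[0m
[38;2;5;16;21m[48;2;4;14;19m🬂[38;2;5;16;21m[48;2;4;14;19m🬂[38;2;5;16;21m[48;2;4;14;19m🬂[38;2;116;43;29m[48;2;4;15;20m▐[38;2;117;44;29m[48;2;116;43;29m🬊[38;2;117;44;30m[48;2;117;43;29m🬊[38;2;118;45;30m[48;2;117;44;29m🬊[38;2;119;46;32m[48;2;117;44;30m🬂[38;2;120;46;32m[48;2;118;45;30m🬊[38;2;121;48;33m[48;2;118;45;31m🬂[38;2;119;46;32m[48;2;4;15;20m▌[38;2;5;16;21m[48;2;4;14;19m🬂[0m
[38;2;3;13;18m[48;2;3;11;17m🬂[38;2;3;13;18m[48;2;3;11;17m🬂[38;2;3;13;18m[48;2;3;11;17m🬂[38;2;116;43;29m[48;2;3;11;17m🬉[38;2;116;43;29m[48;2;3;11;17m🬎[38;2;116;43;29m[48;2;3;11;17m🬎[38;2;117;43;29m[48;2;3;11;17m🬂[38;2;117;44;29m[48;2;3;11;17m🬂[38;2;117;44;30m[48;2;3;11;17m🬂[38;2;117;44;30m[48;2;3;11;17m🬀[38;2;3;13;18m[48;2;3;11;17m🬂[38;2;3;13;18m[48;2;3;11;17m🬂[0m
</frame>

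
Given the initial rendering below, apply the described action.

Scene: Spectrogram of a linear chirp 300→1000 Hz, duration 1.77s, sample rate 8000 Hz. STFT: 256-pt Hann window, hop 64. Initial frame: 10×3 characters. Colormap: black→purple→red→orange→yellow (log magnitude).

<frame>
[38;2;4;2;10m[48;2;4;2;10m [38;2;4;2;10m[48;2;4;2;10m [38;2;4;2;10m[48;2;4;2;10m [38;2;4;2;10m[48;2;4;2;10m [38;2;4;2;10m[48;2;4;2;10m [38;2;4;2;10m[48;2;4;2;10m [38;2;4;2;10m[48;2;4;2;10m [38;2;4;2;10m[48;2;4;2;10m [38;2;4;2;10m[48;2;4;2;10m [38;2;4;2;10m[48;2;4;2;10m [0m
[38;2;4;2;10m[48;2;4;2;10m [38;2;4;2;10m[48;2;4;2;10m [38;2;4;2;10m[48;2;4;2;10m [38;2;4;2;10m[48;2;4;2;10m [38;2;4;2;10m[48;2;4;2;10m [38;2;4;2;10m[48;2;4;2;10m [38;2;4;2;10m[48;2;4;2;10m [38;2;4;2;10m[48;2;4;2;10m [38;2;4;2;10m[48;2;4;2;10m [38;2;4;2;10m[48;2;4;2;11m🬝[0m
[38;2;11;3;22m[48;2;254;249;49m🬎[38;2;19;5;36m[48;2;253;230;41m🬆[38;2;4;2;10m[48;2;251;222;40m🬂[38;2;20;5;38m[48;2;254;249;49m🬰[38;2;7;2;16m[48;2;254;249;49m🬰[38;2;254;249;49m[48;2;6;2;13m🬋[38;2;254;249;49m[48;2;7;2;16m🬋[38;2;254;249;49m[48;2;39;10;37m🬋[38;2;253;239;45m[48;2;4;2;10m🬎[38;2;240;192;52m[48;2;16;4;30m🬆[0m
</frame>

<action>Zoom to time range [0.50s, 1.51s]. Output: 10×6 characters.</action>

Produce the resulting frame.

<frame>
[38;2;4;2;10m[48;2;4;2;10m [38;2;4;2;10m[48;2;4;2;10m [38;2;4;2;10m[48;2;4;2;10m [38;2;4;2;10m[48;2;4;2;10m [38;2;4;2;10m[48;2;4;2;10m [38;2;4;2;10m[48;2;4;2;10m [38;2;4;2;10m[48;2;4;2;10m [38;2;4;2;10m[48;2;4;2;10m [38;2;4;2;10m[48;2;4;2;10m [38;2;4;2;10m[48;2;4;2;10m [0m
[38;2;4;2;10m[48;2;4;2;10m [38;2;4;2;10m[48;2;4;2;10m [38;2;4;2;10m[48;2;4;2;10m [38;2;4;2;10m[48;2;4;2;10m [38;2;4;2;10m[48;2;4;2;10m [38;2;4;2;10m[48;2;4;2;10m [38;2;4;2;10m[48;2;4;2;10m [38;2;4;2;10m[48;2;4;2;10m [38;2;4;2;10m[48;2;4;2;10m [38;2;4;2;10m[48;2;4;2;10m [0m
[38;2;4;2;10m[48;2;4;2;10m [38;2;4;2;10m[48;2;4;2;10m [38;2;4;2;10m[48;2;4;2;10m [38;2;4;2;10m[48;2;4;2;10m [38;2;4;2;10m[48;2;4;2;10m [38;2;4;2;10m[48;2;4;2;10m [38;2;4;2;10m[48;2;4;2;10m [38;2;4;2;10m[48;2;4;2;10m [38;2;4;2;10m[48;2;4;2;10m [38;2;4;2;10m[48;2;4;2;10m [0m
[38;2;4;2;10m[48;2;4;2;10m [38;2;4;2;10m[48;2;4;2;10m [38;2;4;2;10m[48;2;4;2;10m [38;2;4;2;10m[48;2;4;2;10m [38;2;4;2;10m[48;2;4;2;10m [38;2;4;2;10m[48;2;4;2;10m [38;2;4;2;10m[48;2;4;2;10m [38;2;4;2;10m[48;2;4;2;10m [38;2;4;2;10m[48;2;4;2;10m [38;2;4;2;10m[48;2;4;2;10m [0m
[38;2;4;2;10m[48;2;9;3;19m🬎[38;2;4;2;10m[48;2;18;4;33m🬎[38;2;8;2;17m[48;2;51;11;89m🬝[38;2;4;2;10m[48;2;205;105;49m🬎[38;2;5;2;11m[48;2;254;242;46m🬎[38;2;6;2;13m[48;2;254;248;49m🬎[38;2;7;2;16m[48;2;254;249;49m🬎[38;2;12;3;23m[48;2;254;248;49m🬎[38;2;26;6;48m[48;2;254;249;49m🬎[38;2;5;2;12m[48;2;250;213;40m🬂[0m
[38;2;254;249;49m[48;2;23;5;42m🬂[38;2;254;248;49m[48;2;11;3;22m🬂[38;2;254;248;49m[48;2;7;2;16m🬂[38;2;254;249;49m[48;2;5;2;12m🬂[38;2;253;238;45m[48;2;5;2;11m🬂[38;2;242;136;20m[48;2;14;4;26m🬀[38;2;47;11;83m[48;2;8;2;17m🬀[38;2;15;4;29m[48;2;4;2;10m🬂[38;2;9;3;18m[48;2;4;2;10m🬂[38;2;6;2;14m[48;2;4;2;10m🬂[0m
</frame>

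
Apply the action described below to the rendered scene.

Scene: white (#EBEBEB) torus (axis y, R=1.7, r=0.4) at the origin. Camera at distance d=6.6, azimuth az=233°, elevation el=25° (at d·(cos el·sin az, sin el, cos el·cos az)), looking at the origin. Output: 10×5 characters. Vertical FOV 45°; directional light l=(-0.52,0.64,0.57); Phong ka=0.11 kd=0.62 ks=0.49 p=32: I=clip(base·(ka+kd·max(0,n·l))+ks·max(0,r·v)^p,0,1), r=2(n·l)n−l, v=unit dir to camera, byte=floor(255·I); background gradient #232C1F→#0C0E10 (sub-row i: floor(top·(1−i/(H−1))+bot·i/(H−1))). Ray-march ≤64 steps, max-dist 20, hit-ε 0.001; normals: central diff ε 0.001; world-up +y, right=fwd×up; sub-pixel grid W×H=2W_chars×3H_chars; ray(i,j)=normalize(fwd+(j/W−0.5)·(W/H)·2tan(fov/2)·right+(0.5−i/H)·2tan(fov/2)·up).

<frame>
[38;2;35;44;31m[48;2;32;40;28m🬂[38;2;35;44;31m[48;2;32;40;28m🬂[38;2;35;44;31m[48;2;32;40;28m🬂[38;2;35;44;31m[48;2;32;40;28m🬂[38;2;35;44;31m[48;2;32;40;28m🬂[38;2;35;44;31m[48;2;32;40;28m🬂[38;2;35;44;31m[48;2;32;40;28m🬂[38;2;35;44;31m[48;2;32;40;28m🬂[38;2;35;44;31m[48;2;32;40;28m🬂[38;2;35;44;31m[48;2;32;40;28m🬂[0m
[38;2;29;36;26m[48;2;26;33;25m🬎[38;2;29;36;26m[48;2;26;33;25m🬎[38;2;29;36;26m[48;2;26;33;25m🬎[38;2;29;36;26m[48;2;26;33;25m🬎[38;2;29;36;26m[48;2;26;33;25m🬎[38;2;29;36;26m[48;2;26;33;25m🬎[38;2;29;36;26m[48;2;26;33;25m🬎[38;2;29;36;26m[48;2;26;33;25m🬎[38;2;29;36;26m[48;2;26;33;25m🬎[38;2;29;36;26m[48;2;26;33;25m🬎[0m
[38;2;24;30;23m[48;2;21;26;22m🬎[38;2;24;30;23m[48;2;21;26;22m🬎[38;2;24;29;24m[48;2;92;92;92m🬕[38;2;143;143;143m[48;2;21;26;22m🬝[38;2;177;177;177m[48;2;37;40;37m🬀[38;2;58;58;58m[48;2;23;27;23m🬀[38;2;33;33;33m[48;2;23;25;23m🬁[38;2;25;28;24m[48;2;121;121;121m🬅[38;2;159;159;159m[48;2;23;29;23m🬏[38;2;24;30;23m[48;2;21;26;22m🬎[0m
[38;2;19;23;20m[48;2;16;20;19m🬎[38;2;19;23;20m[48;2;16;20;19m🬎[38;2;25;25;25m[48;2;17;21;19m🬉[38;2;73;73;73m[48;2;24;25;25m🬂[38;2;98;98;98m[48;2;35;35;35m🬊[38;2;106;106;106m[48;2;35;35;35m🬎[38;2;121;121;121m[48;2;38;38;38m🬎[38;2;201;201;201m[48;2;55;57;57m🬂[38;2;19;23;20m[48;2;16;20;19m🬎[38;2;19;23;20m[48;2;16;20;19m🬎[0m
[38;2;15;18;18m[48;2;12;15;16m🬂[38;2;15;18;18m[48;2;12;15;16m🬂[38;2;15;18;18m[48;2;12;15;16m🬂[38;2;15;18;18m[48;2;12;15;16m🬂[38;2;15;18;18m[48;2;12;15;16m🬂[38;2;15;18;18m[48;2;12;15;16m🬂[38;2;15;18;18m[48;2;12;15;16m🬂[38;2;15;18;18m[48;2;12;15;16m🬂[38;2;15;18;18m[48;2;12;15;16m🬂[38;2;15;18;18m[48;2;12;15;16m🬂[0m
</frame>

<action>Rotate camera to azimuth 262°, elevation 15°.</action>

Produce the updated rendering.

<frame>
[38;2;35;44;31m[48;2;32;40;28m🬂[38;2;35;44;31m[48;2;32;40;28m🬂[38;2;35;44;31m[48;2;32;40;28m🬂[38;2;35;44;31m[48;2;32;40;28m🬂[38;2;35;44;31m[48;2;32;40;28m🬂[38;2;35;44;31m[48;2;32;40;28m🬂[38;2;35;44;31m[48;2;32;40;28m🬂[38;2;35;44;31m[48;2;32;40;28m🬂[38;2;35;44;31m[48;2;32;40;28m🬂[38;2;35;44;31m[48;2;32;40;28m🬂[0m
[38;2;29;36;26m[48;2;26;33;25m🬎[38;2;29;36;26m[48;2;26;33;25m🬎[38;2;29;36;26m[48;2;26;33;25m🬎[38;2;29;36;26m[48;2;26;33;25m🬎[38;2;29;36;26m[48;2;26;33;25m🬎[38;2;29;36;26m[48;2;26;33;25m🬎[38;2;29;36;26m[48;2;26;33;25m🬎[38;2;29;36;26m[48;2;26;33;25m🬎[38;2;29;36;26m[48;2;26;33;25m🬎[38;2;29;36;26m[48;2;26;33;25m🬎[0m
[38;2;24;30;23m[48;2;21;26;22m🬎[38;2;24;30;23m[48;2;21;26;22m🬎[38;2;32;36;32m[48;2;106;106;106m🬴[38;2;25;31;24m[48;2;129;129;129m🬀[38;2;142;142;142m[48;2;104;104;104m🬰[38;2;42;42;42m[48;2;133;133;133m🬋[38;2;25;25;25m[48;2;127;127;127m🬋[38;2;25;29;24m[48;2;158;158;158m🬆[38;2;152;152;152m[48;2;23;29;23m🬏[38;2;24;30;23m[48;2;21;26;22m🬎[0m
[38;2;19;23;20m[48;2;16;20;19m🬎[38;2;19;23;20m[48;2;16;20;19m🬎[38;2;25;25;25m[48;2;17;21;19m🬁[38;2;61;61;61m[48;2;20;22;22m🬂[38;2;102;102;102m[48;2;28;30;29m🬂[38;2;126;126;126m[48;2;42;44;43m🬂[38;2;142;142;142m[48;2;43;45;45m🬂[38;2;135;135;135m[48;2;18;21;20m🬂[38;2;19;23;20m[48;2;16;20;19m🬎[38;2;19;23;20m[48;2;16;20;19m🬎[0m
[38;2;15;18;18m[48;2;12;15;16m🬂[38;2;15;18;18m[48;2;12;15;16m🬂[38;2;15;18;18m[48;2;12;15;16m🬂[38;2;15;18;18m[48;2;12;15;16m🬂[38;2;15;18;18m[48;2;12;15;16m🬂[38;2;15;18;18m[48;2;12;15;16m🬂[38;2;15;18;18m[48;2;12;15;16m🬂[38;2;15;18;18m[48;2;12;15;16m🬂[38;2;15;18;18m[48;2;12;15;16m🬂[38;2;15;18;18m[48;2;12;15;16m🬂[0m
</frame>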